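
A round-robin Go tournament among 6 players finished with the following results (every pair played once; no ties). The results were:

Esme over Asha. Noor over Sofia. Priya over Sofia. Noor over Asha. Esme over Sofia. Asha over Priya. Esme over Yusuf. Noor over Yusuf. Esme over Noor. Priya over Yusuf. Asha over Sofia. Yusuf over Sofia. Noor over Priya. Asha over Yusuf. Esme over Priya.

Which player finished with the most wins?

Esme

Win totals: Sofia 0, Asha 3, Noor 4, Priya 2, Yusuf 1, Esme 5.
Esme leads with 5 wins (next highest: 4).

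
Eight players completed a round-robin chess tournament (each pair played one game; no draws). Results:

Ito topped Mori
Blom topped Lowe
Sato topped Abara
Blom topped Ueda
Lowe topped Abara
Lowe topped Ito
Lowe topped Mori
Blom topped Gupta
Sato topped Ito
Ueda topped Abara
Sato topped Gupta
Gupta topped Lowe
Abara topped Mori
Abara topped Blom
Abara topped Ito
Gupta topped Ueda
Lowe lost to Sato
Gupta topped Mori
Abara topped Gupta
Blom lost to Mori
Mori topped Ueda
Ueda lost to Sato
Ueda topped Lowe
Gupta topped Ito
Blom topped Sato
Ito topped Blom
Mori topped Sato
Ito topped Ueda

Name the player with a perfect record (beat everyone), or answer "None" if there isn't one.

None

Highest win total is Sato with 5 (out of 7 possible).
Sato lost to Blom, Mori, so no player went undefeated.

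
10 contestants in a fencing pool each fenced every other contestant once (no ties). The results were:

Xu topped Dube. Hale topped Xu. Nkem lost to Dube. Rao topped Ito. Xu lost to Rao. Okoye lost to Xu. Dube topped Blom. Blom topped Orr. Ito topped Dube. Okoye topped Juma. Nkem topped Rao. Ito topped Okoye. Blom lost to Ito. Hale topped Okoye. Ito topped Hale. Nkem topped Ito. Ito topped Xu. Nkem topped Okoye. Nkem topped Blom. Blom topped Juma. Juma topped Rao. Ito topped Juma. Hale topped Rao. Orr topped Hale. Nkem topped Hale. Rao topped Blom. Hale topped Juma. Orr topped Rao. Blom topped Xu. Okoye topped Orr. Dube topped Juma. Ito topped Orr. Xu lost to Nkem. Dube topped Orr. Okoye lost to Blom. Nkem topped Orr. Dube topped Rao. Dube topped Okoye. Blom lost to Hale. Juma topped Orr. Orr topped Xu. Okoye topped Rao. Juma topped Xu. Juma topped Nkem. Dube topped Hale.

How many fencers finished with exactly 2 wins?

Win totals: Dube 7, Blom 4, Orr 3, Xu 2, Juma 4, Okoye 3, Nkem 7, Ito 7, Hale 5, Rao 3.
Exactly 2: Xu — 1 fencer.

1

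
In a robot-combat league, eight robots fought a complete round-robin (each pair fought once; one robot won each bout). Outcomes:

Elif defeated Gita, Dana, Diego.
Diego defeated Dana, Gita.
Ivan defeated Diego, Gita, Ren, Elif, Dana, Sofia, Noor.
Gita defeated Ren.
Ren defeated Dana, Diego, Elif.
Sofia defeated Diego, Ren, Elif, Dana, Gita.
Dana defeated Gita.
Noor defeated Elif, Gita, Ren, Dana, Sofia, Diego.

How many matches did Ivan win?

7

Ivan's results: beat Sofia, Gita, Ren, Noor, Dana, Elif, Diego; lost to no one.
That is 7 wins.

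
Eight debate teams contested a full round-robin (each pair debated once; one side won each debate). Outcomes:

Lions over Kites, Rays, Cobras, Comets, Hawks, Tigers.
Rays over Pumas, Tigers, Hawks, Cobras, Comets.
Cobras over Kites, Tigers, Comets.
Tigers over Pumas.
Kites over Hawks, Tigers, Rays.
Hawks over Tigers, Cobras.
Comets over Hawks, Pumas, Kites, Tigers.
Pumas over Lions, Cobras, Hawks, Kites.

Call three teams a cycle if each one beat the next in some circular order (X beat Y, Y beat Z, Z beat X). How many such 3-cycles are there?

Win totals: Comets 4, Cobras 3, Tigers 1, Lions 6, Pumas 4, Rays 5, Kites 3, Hawks 2.
A team with w wins dominates both others in C(w,2) triples; summing gives 6 + 3 + 0 + 15 + 6 + 10 + 3 + 1 = 44 transitive triples.
Total triples C(8,3) = 56, so cyclic triples = 56 − 44 = 12.

12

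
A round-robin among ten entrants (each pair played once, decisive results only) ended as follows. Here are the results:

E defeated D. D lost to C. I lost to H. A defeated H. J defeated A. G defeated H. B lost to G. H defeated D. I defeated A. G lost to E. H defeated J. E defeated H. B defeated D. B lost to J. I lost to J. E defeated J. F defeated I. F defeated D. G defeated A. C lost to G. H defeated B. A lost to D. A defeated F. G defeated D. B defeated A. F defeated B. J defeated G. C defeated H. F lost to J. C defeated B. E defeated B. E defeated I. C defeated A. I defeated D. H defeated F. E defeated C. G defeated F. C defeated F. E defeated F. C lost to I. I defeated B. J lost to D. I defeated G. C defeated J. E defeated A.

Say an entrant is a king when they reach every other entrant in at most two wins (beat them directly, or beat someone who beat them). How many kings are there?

1

A cannot reach C, E, G in two steps.
B cannot reach C, E, G, I in two steps.
C cannot reach E in two steps.
D cannot reach C, E in two steps.
E reaches everyone (king).
F cannot reach E, H in two steps.
G cannot reach E in two steps.
H cannot reach E in two steps.
I cannot reach E in two steps.
J cannot reach E in two steps.
Kings: E — 1.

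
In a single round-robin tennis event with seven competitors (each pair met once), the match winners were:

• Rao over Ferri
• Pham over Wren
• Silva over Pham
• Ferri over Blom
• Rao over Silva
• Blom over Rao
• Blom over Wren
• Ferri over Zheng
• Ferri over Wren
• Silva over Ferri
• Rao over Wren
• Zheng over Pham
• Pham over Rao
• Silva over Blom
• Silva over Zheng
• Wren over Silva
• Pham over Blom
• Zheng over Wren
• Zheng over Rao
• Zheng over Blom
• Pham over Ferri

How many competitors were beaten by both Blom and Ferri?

1

Blom beat: Wren, Rao.
Ferri beat: Blom, Wren, Zheng.
Both beat: Wren — 1.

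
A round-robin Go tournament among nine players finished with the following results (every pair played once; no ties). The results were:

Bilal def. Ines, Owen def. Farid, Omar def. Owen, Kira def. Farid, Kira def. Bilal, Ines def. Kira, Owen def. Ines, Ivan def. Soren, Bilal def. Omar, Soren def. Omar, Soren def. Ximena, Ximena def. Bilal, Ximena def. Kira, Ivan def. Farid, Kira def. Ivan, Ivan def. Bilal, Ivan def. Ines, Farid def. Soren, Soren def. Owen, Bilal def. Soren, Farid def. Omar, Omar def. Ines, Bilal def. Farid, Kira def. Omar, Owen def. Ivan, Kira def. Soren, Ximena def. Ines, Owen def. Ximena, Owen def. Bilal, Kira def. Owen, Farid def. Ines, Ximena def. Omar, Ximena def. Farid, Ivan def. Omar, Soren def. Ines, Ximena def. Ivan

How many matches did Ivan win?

5

Ivan's results: beat Ines, Omar, Farid, Bilal, Soren; lost to Owen, Kira, Ximena.
That is 5 wins.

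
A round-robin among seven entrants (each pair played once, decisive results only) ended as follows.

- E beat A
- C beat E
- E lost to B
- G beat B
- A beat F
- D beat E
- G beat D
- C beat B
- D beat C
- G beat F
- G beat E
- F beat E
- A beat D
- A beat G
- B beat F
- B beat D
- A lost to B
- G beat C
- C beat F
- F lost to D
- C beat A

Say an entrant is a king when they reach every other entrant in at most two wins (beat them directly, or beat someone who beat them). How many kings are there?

A reaches everyone (king).
B reaches everyone (king).
C reaches everyone (king).
D cannot reach G in two steps.
E cannot reach B, C in two steps.
F cannot reach B, C, D, G in two steps.
G reaches everyone (king).
Kings: A, B, C, G — 4.

4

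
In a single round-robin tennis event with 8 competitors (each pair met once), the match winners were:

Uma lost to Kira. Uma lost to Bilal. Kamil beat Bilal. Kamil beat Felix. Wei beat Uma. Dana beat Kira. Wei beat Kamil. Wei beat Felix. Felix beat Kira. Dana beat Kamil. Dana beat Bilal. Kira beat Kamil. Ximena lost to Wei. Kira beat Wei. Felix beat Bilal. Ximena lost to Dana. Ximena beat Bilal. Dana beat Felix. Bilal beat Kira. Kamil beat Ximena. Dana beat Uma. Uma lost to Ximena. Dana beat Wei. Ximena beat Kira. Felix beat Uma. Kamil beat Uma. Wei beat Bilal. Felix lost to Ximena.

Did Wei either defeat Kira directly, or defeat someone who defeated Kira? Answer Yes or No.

Yes

Wei did not beat Kira directly.
Wei beat Bilal, Ximena, Kamil, Felix, Uma. Of those, Bilal beat Kira.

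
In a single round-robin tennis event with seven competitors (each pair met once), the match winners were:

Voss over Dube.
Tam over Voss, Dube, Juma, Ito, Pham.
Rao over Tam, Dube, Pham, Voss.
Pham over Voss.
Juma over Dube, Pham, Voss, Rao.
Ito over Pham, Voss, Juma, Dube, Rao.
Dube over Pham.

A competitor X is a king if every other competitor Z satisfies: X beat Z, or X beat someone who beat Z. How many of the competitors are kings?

Pham cannot reach Juma, Tam, Rao, Ito in two steps.
Juma cannot reach Ito in two steps.
Tam reaches everyone (king).
Rao reaches everyone (king).
Voss cannot reach Juma, Tam, Rao, Ito in two steps.
Ito reaches everyone (king).
Dube cannot reach Juma, Tam, Rao, Ito in two steps.
Kings: Tam, Rao, Ito — 3.

3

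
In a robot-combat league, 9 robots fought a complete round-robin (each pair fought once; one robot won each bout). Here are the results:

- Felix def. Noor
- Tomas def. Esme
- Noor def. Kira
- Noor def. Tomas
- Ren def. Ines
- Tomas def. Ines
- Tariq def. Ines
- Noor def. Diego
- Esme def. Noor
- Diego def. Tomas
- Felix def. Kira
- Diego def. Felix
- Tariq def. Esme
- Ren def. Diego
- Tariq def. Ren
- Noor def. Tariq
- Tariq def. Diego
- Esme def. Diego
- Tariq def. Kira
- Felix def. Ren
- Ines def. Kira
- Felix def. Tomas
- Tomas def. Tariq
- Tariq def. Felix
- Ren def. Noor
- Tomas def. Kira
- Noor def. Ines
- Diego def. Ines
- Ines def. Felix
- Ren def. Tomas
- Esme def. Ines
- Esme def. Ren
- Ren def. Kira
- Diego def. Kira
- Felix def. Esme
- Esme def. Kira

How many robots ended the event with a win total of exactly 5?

Win totals: Ines 2, Esme 5, Tomas 4, Noor 5, Felix 5, Kira 0, Ren 5, Tariq 6, Diego 4.
Exactly 5: Esme, Noor, Felix, Ren — 4 robots.

4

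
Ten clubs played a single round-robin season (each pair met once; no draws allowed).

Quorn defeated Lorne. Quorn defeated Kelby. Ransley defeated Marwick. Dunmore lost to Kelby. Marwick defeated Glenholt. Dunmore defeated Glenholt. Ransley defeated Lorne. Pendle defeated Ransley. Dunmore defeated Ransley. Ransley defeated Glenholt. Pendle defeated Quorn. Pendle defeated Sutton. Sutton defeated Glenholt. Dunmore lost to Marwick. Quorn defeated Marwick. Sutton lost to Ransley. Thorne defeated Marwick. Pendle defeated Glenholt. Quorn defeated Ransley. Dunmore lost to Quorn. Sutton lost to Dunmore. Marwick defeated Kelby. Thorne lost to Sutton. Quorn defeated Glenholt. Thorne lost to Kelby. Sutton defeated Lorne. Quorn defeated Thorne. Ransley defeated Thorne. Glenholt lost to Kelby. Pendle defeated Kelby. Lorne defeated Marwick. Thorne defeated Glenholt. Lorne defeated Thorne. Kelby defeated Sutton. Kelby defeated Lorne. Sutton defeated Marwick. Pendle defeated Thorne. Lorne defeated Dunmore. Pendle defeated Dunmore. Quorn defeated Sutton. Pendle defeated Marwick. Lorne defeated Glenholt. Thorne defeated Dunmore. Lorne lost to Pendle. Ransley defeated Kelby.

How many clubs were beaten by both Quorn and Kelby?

5

Quorn beat: Kelby, Lorne, Thorne, Dunmore, Marwick, Ransley, Glenholt, Sutton.
Kelby beat: Lorne, Thorne, Dunmore, Glenholt, Sutton.
Both beat: Lorne, Thorne, Dunmore, Glenholt, Sutton — 5.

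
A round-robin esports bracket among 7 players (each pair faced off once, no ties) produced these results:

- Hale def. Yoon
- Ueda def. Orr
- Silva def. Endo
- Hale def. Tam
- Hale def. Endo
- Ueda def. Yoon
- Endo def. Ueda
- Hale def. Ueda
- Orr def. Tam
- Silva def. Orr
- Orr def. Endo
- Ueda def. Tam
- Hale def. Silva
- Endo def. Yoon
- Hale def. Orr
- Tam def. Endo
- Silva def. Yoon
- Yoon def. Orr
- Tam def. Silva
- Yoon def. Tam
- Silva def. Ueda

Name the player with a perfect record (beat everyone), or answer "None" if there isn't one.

Hale

Hale has 6 wins out of 6 opponents — a perfect record.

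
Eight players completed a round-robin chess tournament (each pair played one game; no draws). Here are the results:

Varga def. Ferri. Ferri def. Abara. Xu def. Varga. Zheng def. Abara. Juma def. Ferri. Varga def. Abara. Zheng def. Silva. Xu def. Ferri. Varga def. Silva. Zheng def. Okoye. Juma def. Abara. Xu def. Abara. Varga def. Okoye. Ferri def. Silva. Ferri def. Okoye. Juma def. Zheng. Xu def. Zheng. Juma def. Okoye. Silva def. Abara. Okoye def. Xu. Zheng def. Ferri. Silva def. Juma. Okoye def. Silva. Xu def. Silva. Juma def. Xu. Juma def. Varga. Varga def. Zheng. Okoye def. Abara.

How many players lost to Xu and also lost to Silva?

Xu beat: Silva, Ferri, Zheng, Varga, Abara.
Silva beat: Juma, Abara.
Both beat: Abara — 1.

1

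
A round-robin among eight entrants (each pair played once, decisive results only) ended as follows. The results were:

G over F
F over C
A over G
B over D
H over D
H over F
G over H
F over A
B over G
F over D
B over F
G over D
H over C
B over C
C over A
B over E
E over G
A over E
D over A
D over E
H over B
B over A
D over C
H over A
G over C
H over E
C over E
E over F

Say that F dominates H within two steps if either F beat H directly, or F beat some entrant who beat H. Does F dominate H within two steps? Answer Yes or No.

No

F did not beat H directly.
F beat A, C, D, but each of them lost to H. No two-step path.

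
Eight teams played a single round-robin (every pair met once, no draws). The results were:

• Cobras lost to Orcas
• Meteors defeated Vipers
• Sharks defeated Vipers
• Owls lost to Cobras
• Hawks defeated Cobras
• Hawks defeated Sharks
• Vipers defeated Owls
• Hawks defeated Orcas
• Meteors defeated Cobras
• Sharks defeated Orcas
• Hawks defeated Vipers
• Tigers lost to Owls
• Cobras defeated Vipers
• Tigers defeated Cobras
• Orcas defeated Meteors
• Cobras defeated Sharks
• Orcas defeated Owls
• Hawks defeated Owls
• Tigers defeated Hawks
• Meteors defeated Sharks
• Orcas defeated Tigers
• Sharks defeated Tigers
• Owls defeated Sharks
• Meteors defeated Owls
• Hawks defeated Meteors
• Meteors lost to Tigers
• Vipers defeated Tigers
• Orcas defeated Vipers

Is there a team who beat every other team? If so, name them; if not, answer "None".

Highest win total is Hawks with 6 (out of 7 possible).
Hawks lost to Tigers, so no team went undefeated.

None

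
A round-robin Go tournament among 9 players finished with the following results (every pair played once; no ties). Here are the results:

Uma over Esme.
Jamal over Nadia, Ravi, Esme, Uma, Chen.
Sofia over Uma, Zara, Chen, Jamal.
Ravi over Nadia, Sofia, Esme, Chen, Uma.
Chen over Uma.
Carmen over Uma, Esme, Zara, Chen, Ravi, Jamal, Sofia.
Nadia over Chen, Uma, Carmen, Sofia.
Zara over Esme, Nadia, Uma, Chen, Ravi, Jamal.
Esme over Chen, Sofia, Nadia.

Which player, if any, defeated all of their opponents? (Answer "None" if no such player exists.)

None

Highest win total is Carmen with 7 (out of 8 possible).
Carmen lost to Nadia, so no player went undefeated.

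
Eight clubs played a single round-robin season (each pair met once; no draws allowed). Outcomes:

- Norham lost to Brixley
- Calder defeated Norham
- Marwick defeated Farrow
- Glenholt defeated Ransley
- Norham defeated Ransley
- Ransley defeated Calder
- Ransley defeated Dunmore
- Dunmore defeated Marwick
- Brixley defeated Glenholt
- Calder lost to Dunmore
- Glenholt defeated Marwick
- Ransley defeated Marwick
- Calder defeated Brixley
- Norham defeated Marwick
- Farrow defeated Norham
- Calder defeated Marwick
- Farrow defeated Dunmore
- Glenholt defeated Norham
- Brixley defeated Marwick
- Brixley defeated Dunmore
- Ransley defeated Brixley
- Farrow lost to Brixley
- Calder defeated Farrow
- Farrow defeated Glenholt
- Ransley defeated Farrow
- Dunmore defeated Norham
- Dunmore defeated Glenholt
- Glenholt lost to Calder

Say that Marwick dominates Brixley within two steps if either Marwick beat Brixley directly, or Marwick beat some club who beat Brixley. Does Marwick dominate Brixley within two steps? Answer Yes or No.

No

Marwick did not beat Brixley directly.
Marwick beat Farrow, but each of them lost to Brixley. No two-step path.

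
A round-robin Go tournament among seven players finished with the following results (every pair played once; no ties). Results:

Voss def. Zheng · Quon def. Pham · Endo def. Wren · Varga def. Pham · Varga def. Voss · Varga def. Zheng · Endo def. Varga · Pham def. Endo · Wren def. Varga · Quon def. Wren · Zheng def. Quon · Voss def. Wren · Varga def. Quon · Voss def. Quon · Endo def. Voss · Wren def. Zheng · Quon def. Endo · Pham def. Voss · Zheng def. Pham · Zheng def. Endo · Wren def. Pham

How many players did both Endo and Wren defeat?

Endo beat: Varga, Voss, Wren.
Wren beat: Zheng, Pham, Varga.
Both beat: Varga — 1.

1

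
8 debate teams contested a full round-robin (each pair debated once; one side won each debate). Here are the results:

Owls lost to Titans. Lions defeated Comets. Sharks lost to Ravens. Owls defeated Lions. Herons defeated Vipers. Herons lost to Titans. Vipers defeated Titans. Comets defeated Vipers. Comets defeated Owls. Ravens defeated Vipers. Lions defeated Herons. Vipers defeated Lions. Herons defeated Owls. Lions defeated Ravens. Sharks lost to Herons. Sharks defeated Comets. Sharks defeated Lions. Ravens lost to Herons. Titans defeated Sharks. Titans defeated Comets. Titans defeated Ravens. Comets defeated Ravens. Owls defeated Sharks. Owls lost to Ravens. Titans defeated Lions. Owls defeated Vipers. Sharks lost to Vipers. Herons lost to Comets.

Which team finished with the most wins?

Win totals: Lions 3, Comets 4, Owls 3, Sharks 2, Herons 4, Vipers 3, Titans 6, Ravens 3.
Titans leads with 6 wins (next highest: 4).

Titans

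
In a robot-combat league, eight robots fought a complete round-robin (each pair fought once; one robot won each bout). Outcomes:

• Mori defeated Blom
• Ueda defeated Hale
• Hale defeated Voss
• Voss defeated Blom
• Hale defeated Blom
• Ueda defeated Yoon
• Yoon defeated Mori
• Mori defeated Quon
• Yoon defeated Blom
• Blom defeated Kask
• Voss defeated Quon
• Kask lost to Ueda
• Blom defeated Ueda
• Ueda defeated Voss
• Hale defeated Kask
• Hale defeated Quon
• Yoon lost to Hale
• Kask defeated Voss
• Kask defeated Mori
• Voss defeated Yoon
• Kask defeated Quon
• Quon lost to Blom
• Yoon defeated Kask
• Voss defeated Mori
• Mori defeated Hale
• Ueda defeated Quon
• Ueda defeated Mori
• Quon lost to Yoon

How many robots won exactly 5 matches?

1

Win totals: Hale 5, Quon 0, Yoon 4, Kask 3, Ueda 6, Voss 4, Mori 3, Blom 3.
Exactly 5: Hale — 1 robot.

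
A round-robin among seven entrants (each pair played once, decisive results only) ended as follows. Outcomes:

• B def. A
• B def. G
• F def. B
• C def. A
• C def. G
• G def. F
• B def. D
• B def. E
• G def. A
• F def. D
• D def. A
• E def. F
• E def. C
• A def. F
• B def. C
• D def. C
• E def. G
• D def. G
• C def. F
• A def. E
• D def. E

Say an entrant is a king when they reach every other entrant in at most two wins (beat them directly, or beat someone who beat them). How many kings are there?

A reaches everyone (king).
B reaches everyone (king).
C reaches everyone (king).
D cannot reach B in two steps.
E reaches everyone (king).
F reaches everyone (king).
G cannot reach C in two steps.
Kings: A, B, C, E, F — 5.

5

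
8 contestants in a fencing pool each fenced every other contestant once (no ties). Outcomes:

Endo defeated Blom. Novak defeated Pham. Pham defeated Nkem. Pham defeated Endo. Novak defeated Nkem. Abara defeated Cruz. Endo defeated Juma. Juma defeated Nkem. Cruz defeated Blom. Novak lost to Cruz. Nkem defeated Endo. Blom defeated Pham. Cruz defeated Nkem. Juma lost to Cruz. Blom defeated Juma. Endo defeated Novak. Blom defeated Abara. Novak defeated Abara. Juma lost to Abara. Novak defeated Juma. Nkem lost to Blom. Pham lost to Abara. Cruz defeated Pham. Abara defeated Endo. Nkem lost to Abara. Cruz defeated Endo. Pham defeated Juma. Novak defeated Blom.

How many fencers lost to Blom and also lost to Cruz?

3

Blom beat: Nkem, Juma, Abara, Pham.
Cruz beat: Nkem, Endo, Juma, Novak, Blom, Pham.
Both beat: Nkem, Juma, Pham — 3.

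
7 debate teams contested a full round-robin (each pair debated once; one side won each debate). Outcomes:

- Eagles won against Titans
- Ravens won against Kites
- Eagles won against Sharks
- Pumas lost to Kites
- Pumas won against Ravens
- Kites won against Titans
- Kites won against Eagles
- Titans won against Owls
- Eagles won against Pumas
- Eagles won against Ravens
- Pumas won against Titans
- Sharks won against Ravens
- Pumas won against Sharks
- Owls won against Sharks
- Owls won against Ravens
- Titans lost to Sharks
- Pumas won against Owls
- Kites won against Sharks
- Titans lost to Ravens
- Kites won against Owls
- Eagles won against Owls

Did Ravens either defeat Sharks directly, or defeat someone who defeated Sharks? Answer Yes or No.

Ravens did not beat Sharks directly.
Ravens beat Kites, Titans. Of those, Kites beat Sharks.

Yes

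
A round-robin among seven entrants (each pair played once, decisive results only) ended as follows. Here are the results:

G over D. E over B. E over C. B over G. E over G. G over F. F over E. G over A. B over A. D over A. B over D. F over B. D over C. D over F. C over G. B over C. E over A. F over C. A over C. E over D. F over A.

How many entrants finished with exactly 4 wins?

Win totals: A 1, B 4, C 1, D 3, E 5, F 4, G 3.
Exactly 4: B, F — 2 entrants.

2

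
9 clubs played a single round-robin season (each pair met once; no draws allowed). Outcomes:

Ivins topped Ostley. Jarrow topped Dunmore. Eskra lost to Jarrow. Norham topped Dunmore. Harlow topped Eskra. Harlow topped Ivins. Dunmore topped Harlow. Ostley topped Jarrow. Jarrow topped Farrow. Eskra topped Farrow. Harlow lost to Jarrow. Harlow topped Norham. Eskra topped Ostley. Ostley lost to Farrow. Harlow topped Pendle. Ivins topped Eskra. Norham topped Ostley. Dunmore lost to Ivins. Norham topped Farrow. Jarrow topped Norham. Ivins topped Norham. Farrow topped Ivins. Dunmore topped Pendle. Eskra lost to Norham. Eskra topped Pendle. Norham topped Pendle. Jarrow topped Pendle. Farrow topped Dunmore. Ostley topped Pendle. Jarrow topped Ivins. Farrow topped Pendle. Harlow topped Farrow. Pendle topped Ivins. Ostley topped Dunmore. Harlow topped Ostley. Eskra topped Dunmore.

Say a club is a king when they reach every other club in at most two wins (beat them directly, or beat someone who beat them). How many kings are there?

6

Eskra cannot reach Norham in two steps.
Norham reaches everyone (king).
Dunmore cannot reach Jarrow in two steps.
Pendle cannot reach Harlow, Jarrow, Farrow in two steps.
Ivins reaches everyone (king).
Harlow reaches everyone (king).
Jarrow reaches everyone (king).
Farrow reaches everyone (king).
Ostley reaches everyone (king).
Kings: Norham, Ivins, Harlow, Jarrow, Farrow, Ostley — 6.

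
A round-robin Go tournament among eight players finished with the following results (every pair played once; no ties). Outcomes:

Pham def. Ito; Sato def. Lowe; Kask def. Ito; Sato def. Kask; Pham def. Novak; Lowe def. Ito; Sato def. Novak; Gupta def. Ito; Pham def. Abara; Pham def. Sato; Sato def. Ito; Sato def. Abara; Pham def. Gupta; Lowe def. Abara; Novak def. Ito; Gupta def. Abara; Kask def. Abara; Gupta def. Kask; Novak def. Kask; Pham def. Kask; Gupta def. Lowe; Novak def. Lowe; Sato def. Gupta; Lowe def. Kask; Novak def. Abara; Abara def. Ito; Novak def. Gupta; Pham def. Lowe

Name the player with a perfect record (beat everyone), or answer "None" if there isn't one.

Pham has 7 wins out of 7 opponents — a perfect record.

Pham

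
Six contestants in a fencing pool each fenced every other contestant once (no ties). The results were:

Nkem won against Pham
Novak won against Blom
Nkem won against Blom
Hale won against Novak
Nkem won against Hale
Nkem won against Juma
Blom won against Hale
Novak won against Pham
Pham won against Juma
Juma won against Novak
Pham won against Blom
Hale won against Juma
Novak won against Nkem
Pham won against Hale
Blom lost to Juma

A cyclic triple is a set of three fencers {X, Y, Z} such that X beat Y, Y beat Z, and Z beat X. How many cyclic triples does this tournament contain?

Win totals: Juma 2, Blom 1, Nkem 4, Hale 2, Pham 3, Novak 3.
A fencer with w wins dominates both others in C(w,2) triples; summing gives 1 + 0 + 6 + 1 + 3 + 3 = 14 transitive triples.
Total triples C(6,3) = 20, so cyclic triples = 20 − 14 = 6.

6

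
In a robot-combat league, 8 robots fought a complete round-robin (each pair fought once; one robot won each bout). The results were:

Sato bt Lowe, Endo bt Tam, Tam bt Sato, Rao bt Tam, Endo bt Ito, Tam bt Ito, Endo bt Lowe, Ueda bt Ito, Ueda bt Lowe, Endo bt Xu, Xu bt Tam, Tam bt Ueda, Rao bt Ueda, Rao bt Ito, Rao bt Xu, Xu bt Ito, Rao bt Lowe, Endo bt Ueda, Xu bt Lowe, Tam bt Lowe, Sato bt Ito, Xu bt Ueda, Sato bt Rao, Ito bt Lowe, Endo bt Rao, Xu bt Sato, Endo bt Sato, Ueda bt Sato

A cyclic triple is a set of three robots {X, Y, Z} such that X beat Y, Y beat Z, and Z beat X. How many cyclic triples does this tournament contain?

Win totals: Tam 4, Endo 7, Ito 1, Rao 5, Ueda 3, Lowe 0, Sato 3, Xu 5.
A robot with w wins dominates both others in C(w,2) triples; summing gives 6 + 21 + 0 + 10 + 3 + 0 + 3 + 10 = 53 transitive triples.
Total triples C(8,3) = 56, so cyclic triples = 56 − 53 = 3.

3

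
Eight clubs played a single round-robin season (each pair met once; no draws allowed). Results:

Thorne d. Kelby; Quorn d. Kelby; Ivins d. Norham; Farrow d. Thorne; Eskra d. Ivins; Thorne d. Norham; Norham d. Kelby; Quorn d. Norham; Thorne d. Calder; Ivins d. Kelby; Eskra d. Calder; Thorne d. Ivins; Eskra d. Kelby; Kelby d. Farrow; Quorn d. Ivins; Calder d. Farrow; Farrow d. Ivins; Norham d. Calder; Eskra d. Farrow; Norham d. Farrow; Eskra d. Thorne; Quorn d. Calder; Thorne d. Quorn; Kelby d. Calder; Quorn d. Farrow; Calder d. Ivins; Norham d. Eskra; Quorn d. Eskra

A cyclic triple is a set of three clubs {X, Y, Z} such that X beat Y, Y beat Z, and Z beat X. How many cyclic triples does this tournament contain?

11

Win totals: Thorne 5, Kelby 2, Norham 4, Farrow 2, Eskra 5, Ivins 2, Calder 2, Quorn 6.
A club with w wins dominates both others in C(w,2) triples; summing gives 10 + 1 + 6 + 1 + 10 + 1 + 1 + 15 = 45 transitive triples.
Total triples C(8,3) = 56, so cyclic triples = 56 − 45 = 11.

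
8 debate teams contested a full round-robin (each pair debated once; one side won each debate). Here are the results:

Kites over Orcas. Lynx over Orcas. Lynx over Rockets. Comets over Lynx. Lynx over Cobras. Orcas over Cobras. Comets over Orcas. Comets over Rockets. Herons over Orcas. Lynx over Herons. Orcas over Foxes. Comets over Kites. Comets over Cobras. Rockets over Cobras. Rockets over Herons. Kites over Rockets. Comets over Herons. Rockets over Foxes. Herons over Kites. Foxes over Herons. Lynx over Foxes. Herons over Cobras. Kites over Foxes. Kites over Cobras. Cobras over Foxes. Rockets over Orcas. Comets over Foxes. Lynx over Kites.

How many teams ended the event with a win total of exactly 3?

Win totals: Orcas 2, Lynx 6, Foxes 1, Cobras 1, Comets 7, Kites 4, Rockets 4, Herons 3.
Exactly 3: Herons — 1 team.

1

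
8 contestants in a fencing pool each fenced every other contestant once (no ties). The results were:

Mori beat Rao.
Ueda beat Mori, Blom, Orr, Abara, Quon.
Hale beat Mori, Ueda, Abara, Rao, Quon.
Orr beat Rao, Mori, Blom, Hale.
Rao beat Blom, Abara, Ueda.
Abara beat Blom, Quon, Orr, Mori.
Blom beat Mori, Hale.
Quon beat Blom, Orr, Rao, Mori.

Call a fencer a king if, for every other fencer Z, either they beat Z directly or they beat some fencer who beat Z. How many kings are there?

5

Quon reaches everyone (king).
Ueda reaches everyone (king).
Rao reaches everyone (king).
Orr reaches everyone (king).
Hale reaches everyone (king).
Blom cannot reach Orr in two steps.
Abara cannot reach Ueda in two steps.
Mori cannot reach Quon, Orr, Hale in two steps.
Kings: Quon, Ueda, Rao, Orr, Hale — 5.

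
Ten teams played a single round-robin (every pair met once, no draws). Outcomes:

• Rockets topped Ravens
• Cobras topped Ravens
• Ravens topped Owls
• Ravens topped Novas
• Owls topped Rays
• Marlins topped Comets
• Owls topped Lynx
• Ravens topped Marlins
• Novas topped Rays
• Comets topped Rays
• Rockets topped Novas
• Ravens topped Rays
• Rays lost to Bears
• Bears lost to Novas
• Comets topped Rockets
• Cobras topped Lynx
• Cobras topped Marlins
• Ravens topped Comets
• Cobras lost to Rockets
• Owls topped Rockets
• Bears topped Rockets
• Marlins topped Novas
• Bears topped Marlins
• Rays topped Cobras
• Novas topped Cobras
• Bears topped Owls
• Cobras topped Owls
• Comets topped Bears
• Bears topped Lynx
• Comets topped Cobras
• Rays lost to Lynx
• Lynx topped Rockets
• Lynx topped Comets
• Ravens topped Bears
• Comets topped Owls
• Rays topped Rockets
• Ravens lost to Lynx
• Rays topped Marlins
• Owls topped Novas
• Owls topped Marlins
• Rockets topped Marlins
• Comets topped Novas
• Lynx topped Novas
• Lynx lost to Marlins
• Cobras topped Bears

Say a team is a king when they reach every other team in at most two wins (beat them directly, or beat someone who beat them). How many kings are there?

Novas cannot reach Comets in two steps.
Comets reaches everyone (king).
Ravens reaches everyone (king).
Rays reaches everyone (king).
Rockets reaches everyone (king).
Owls reaches everyone (king).
Lynx reaches everyone (king).
Marlins reaches everyone (king).
Cobras reaches everyone (king).
Bears reaches everyone (king).
Kings: Comets, Ravens, Rays, Rockets, Owls, Lynx, Marlins, Cobras, Bears — 9.

9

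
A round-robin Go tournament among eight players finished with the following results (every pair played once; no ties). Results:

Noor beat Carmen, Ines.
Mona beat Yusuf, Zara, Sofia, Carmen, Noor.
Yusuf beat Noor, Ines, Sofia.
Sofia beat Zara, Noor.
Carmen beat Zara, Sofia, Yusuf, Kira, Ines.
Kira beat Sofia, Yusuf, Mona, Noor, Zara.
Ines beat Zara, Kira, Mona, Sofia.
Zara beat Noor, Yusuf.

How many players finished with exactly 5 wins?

3

Win totals: Mona 5, Zara 2, Yusuf 3, Kira 5, Ines 4, Noor 2, Sofia 2, Carmen 5.
Exactly 5: Mona, Kira, Carmen — 3 players.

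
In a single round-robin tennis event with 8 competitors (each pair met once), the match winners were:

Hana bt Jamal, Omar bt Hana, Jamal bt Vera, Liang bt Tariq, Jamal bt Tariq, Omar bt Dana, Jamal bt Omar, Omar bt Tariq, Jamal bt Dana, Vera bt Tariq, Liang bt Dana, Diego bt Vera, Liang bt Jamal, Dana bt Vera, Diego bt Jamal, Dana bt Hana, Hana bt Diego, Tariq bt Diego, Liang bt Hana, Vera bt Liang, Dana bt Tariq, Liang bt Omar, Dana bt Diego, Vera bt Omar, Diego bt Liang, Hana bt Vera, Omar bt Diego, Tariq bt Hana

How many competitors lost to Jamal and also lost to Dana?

2

Jamal beat: Dana, Omar, Tariq, Vera.
Dana beat: Diego, Tariq, Hana, Vera.
Both beat: Tariq, Vera — 2.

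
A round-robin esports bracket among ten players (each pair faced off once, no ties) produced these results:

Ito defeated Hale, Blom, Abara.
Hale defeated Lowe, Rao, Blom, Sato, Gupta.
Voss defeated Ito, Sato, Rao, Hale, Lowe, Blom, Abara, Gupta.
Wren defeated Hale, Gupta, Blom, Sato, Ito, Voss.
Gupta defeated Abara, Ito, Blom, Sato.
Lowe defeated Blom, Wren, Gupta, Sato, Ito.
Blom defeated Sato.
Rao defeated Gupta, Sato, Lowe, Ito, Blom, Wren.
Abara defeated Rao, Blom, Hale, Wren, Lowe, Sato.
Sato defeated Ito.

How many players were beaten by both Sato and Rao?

1

Sato beat: Ito.
Rao beat: Wren, Blom, Sato, Ito, Lowe, Gupta.
Both beat: Ito — 1.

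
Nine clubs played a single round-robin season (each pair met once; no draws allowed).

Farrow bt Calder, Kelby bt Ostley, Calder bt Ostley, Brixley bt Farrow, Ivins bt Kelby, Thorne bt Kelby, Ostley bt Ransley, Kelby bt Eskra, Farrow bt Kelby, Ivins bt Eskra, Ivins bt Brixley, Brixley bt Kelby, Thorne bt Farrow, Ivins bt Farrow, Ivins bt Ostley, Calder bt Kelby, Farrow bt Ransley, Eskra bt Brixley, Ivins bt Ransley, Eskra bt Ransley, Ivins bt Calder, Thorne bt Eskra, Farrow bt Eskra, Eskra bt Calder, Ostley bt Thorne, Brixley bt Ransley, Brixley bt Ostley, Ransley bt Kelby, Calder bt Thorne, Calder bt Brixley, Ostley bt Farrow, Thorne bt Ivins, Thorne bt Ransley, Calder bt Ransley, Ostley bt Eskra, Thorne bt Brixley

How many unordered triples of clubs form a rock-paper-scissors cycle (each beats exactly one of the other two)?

16

Win totals: Eskra 3, Ransley 1, Farrow 4, Brixley 4, Ivins 7, Ostley 4, Thorne 6, Calder 5, Kelby 2.
A club with w wins dominates both others in C(w,2) triples; summing gives 3 + 0 + 6 + 6 + 21 + 6 + 15 + 10 + 1 = 68 transitive triples.
Total triples C(9,3) = 84, so cyclic triples = 84 − 68 = 16.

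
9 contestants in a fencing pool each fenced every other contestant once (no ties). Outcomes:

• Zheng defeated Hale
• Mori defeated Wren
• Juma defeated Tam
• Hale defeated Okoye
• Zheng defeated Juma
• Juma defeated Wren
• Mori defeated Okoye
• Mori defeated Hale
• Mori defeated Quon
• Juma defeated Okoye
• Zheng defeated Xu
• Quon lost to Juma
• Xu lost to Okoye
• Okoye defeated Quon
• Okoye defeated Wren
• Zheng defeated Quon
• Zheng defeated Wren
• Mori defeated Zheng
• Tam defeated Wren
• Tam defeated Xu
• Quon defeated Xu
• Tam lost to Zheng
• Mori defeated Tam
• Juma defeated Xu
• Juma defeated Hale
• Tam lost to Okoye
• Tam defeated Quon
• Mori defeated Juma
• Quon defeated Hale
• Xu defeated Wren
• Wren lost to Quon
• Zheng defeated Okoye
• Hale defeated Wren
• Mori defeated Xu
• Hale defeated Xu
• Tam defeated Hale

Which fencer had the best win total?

Win totals: Juma 6, Quon 3, Hale 3, Mori 8, Zheng 7, Wren 0, Tam 4, Xu 1, Okoye 4.
Mori leads with 8 wins (next highest: 7).

Mori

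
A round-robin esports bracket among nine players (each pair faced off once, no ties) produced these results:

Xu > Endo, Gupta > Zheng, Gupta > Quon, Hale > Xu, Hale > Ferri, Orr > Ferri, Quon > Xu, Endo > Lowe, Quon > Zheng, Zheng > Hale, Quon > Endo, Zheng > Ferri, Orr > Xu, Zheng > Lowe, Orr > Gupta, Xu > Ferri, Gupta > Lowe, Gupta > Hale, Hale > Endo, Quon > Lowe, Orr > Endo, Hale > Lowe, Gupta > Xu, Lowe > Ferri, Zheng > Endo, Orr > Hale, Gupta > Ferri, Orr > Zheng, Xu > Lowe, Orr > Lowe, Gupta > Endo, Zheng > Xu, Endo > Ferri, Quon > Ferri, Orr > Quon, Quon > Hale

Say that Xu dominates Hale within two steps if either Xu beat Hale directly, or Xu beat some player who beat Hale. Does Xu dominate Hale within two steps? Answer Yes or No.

Xu did not beat Hale directly.
Xu beat Lowe, Endo, Ferri, but each of them lost to Hale. No two-step path.

No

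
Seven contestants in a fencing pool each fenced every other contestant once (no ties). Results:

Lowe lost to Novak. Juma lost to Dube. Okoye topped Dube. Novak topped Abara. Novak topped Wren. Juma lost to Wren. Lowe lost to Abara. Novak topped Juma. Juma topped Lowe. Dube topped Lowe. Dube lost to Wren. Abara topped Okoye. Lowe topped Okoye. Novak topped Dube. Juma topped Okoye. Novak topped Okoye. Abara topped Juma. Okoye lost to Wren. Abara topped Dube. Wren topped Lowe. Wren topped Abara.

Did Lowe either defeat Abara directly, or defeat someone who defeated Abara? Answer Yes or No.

Lowe did not beat Abara directly.
Lowe beat Okoye, but each of them lost to Abara. No two-step path.

No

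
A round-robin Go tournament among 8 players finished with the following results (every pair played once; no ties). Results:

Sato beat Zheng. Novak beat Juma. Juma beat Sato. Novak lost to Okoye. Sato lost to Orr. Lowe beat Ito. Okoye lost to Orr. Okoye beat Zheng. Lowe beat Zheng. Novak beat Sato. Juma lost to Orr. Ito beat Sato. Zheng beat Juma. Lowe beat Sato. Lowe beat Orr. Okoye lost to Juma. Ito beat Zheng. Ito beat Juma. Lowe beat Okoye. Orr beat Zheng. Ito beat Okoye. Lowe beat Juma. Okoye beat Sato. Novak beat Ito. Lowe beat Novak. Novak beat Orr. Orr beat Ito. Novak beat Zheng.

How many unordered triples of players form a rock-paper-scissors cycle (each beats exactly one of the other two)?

Win totals: Okoye 3, Ito 4, Lowe 7, Novak 5, Sato 1, Orr 5, Zheng 1, Juma 2.
A player with w wins dominates both others in C(w,2) triples; summing gives 3 + 6 + 21 + 10 + 0 + 10 + 0 + 1 = 51 transitive triples.
Total triples C(8,3) = 56, so cyclic triples = 56 − 51 = 5.

5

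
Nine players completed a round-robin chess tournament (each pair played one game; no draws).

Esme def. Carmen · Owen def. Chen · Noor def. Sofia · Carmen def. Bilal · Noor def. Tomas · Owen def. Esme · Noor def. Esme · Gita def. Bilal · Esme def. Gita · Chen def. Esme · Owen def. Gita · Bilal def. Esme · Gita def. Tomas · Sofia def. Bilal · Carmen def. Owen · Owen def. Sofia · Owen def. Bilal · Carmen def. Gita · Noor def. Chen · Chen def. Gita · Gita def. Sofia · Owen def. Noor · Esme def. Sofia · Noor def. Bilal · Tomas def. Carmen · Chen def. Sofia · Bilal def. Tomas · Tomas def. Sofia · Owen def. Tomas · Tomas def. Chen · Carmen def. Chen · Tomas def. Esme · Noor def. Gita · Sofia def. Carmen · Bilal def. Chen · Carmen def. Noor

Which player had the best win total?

Win totals: Gita 3, Noor 6, Carmen 5, Bilal 3, Owen 7, Chen 3, Tomas 4, Sofia 2, Esme 3.
Owen leads with 7 wins (next highest: 6).

Owen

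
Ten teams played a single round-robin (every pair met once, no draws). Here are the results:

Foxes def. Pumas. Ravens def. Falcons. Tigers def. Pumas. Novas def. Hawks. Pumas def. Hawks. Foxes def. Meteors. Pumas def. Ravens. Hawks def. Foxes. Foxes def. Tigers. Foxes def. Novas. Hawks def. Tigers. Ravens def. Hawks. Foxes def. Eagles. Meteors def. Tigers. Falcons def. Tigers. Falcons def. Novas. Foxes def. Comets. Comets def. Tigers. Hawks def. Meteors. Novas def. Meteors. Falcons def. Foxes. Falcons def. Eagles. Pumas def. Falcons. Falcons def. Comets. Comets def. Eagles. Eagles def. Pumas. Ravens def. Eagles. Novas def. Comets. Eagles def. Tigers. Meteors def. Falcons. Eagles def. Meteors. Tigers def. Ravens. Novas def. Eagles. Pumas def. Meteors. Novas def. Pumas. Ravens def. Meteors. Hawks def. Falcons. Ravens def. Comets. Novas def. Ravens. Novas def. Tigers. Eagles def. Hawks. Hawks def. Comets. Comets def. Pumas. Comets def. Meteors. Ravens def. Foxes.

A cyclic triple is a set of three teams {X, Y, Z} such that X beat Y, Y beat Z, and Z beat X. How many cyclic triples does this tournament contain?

29

Win totals: Foxes 6, Meteors 2, Pumas 4, Ravens 6, Falcons 5, Tigers 2, Hawks 5, Comets 4, Eagles 4, Novas 7.
A team with w wins dominates both others in C(w,2) triples; summing gives 15 + 1 + 6 + 15 + 10 + 1 + 10 + 6 + 6 + 21 = 91 transitive triples.
Total triples C(10,3) = 120, so cyclic triples = 120 − 91 = 29.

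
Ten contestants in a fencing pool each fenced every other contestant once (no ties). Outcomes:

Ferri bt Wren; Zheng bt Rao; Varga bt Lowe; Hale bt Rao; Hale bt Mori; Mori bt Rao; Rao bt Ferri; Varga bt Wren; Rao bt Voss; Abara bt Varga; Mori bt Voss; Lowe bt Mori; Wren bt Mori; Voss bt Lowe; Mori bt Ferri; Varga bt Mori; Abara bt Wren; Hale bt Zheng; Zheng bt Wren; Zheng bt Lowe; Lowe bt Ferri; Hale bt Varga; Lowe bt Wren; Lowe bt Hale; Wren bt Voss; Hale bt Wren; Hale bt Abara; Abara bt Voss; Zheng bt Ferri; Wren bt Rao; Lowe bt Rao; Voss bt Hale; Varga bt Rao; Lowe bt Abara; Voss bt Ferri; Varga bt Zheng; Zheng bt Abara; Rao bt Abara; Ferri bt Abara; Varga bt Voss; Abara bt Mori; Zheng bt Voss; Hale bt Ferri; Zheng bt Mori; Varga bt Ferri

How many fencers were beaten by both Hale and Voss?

Hale beat: Zheng, Abara, Rao, Varga, Mori, Ferri, Wren.
Voss beat: Lowe, Hale, Ferri.
Both beat: Ferri — 1.

1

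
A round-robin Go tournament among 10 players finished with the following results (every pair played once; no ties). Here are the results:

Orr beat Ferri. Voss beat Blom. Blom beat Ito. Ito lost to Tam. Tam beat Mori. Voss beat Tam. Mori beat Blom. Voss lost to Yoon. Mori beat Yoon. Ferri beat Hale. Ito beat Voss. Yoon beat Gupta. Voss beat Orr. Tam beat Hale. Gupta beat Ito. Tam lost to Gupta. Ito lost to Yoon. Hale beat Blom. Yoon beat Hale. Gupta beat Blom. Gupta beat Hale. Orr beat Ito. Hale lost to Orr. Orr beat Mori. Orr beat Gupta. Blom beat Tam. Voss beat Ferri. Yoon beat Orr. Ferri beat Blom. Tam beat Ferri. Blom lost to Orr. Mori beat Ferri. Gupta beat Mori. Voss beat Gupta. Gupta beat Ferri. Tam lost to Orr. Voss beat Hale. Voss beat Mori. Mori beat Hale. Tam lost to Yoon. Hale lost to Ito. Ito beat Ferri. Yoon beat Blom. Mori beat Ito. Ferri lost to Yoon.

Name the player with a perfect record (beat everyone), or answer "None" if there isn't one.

Highest win total is Yoon with 8 (out of 9 possible).
Yoon lost to Mori, so no player went undefeated.

None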